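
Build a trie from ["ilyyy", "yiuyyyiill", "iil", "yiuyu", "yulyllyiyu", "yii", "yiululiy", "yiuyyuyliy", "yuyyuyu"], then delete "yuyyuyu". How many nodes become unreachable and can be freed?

5

A node on "yuyyuyu"'s path can go only if nothing else ends at it or branches off below it.
The suffix "yyuyu" (5 nodes) is used only by "yuyyuyu"; the node for "yu" still has the child "l", so pruning stops there.
Nodes removed: 5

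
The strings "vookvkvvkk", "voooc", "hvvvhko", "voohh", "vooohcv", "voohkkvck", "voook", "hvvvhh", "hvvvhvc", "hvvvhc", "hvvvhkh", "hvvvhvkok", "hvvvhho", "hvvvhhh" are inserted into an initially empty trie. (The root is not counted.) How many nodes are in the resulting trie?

40

Trie structure (* marks end of a word):
(root)
├─ h
│  └─ v
│     └─ v
│        └─ v
│           └─ h
│              ├─ c *
│              ├─ h *
│              │  ├─ h *
│              │  └─ o *
│              ├─ k
│              │  ├─ h *
│              │  └─ o *
│              └─ v
│                 ├─ c *
│                 └─ k
│                    └─ o
│                       └─ k *
└─ v
   └─ o
      └─ o
         ├─ h
         │  ├─ h *
         │  └─ k
         │     └─ k
         │        └─ v
         │           └─ c
         │              └─ k *
         ├─ k
         │  └─ v
         │     └─ k
         │        └─ v
         │           └─ v
         │              └─ k
         │                 └─ k *
         └─ o
            ├─ c *
            ├─ h
            │  └─ c
            │     └─ v *
            └─ k *
Counting every labelled node above: 40.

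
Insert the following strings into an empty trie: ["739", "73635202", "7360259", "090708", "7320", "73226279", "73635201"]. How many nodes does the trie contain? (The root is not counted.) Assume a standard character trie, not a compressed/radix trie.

Count nodes per top-level branch (shared prefixes stored once):
  '0'-branch (090708): 6 nodes
  '7'-branch (7320, 73226279, 7360259, 73635201, 73635202, 739): 21 nodes
Sum: 27

27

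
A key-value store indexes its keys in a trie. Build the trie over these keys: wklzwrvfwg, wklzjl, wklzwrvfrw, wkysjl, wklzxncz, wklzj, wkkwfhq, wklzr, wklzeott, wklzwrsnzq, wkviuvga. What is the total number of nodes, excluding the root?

Insert word by word; a character creates a node only if that edge doesn't already exist:
  "wklzwrvfwg" → 10 new (w, k, l, z, w, r, v, f, w, g)
  "wklzjl" → prefix "wklz" already present; 2 new (j, l)
  "wklzwrvfrw" → prefix "wklzwrvf" already present; 2 new (r, w)
  "wkysjl" → prefix "wk" already present; 4 new (y, s, j, l)
  "wklzxncz" → prefix "wklz" already present; 4 new (x, n, c, z)
  "wklzj" → prefix "wklzj" already present; 0 new (none)
  "wkkwfhq" → prefix "wk" already present; 5 new (k, w, f, h, q)
  "wklzr" → prefix "wklz" already present; 1 new (r)
  "wklzeott" → prefix "wklz" already present; 4 new (e, o, t, t)
  "wklzwrsnzq" → prefix "wklzwr" already present; 4 new (s, n, z, q)
  "wkviuvga" → prefix "wk" already present; 6 new (v, i, u, v, g, a)
Total nodes = 10 + 2 + 2 + 4 + 4 + 0 + 5 + 1 + 4 + 4 + 6 = 42

42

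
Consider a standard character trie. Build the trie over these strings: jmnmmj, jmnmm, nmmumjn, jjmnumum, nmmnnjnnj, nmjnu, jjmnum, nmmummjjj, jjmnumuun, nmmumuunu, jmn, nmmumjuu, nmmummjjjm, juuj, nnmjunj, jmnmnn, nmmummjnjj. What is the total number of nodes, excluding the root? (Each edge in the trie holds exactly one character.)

56

Count nodes per top-level branch (shared prefixes stored once):
  'j'-branch (jjmnum, jjmnumum, jjmnumuun, jmn, jmnmm, jmnmmj, jmnmnn, juuj): 20 nodes
  'n'-branch (nmjnu, nmmnnjnnj, nmmumjn, nmmumjuu, nmmummjjj, nmmummjjjm, nmmummjnjj, nmmumuunu, nnmjunj): 36 nodes
Sum: 56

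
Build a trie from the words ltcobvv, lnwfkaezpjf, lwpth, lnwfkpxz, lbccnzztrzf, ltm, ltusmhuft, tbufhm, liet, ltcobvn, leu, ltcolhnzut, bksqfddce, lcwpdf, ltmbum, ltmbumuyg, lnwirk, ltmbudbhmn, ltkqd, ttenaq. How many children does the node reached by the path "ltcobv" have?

Walk "ltcobv" from the root, arriving at one node.
Distinct next characters after "ltcobv": n, v.
That node has 2 child edges.

2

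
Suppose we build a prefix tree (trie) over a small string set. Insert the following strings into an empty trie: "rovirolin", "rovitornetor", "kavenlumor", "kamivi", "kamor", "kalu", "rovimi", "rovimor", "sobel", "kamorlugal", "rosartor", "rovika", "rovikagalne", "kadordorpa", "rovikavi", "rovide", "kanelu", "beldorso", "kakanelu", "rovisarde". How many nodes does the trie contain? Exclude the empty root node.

97

Trace insertions, counting only characters that open a new branch:
  "rovirolin" → 9 new (r, o, v, i, r, o, l, i, n)
  "rovitornetor" → prefix "rovi" already present; 8 new (t, o, r, n, e, t, o, r)
  "kavenlumor" → 10 new (k, a, v, e, n, l, u, m, o, r)
  "kamivi" → prefix "ka" already present; 4 new (m, i, v, i)
  "kamor" → prefix "kam" already present; 2 new (o, r)
  "kalu" → prefix "ka" already present; 2 new (l, u)
  "rovimi" → prefix "rovi" already present; 2 new (m, i)
  "rovimor" → prefix "rovim" already present; 2 new (o, r)
  "sobel" → 5 new (s, o, b, e, l)
  "kamorlugal" → prefix "kamor" already present; 5 new (l, u, g, a, l)
  "rosartor" → prefix "ro" already present; 6 new (s, a, r, t, o, r)
  "rovika" → prefix "rovi" already present; 2 new (k, a)
  "rovikagalne" → prefix "rovika" already present; 5 new (g, a, l, n, e)
  "kadordorpa" → prefix "ka" already present; 8 new (d, o, r, d, o, r, p, a)
  "rovikavi" → prefix "rovika" already present; 2 new (v, i)
  "rovide" → prefix "rovi" already present; 2 new (d, e)
  "kanelu" → prefix "ka" already present; 4 new (n, e, l, u)
  "beldorso" → 8 new (b, e, l, d, o, r, s, o)
  "kakanelu" → prefix "ka" already present; 6 new (k, a, n, e, l, u)
  "rovisarde" → prefix "rovi" already present; 5 new (s, a, r, d, e)
Total nodes = 9 + 8 + 10 + 4 + 2 + 2 + 2 + 2 + 5 + 5 + 6 + 2 + 5 + 8 + 2 + 2 + 4 + 8 + 6 + 5 = 97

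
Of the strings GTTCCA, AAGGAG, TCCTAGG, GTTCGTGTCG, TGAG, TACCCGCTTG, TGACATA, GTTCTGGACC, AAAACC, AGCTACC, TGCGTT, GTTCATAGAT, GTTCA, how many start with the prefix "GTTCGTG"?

Filter for entries beginning with "GTTCGTG":
Matches: "GTTCGTGTCG"
Count: 1

1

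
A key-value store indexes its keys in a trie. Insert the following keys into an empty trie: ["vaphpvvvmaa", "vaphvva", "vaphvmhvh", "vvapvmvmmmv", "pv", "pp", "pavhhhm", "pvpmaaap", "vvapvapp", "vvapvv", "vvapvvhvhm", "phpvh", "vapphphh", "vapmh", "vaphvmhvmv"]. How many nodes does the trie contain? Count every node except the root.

For each word, the new-node count is its length minus the longest prefix already in the trie:
  "vaphpvvvmaa" → 11 new (v, a, p, h, p, v, v, v, m, a, a)
  "vaphvva" → prefix "vaph" already present; 3 new (v, v, a)
  "vaphvmhvh" → prefix "vaphv" already present; 4 new (m, h, v, h)
  "vvapvmvmmmv" → prefix "v" already present; 10 new (v, a, p, v, m, v, m, m, m, v)
  "pv" → 2 new (p, v)
  "pp" → prefix "p" already present; 1 new (p)
  "pavhhhm" → prefix "p" already present; 6 new (a, v, h, h, h, m)
  "pvpmaaap" → prefix "pv" already present; 6 new (p, m, a, a, a, p)
  "vvapvapp" → prefix "vvapv" already present; 3 new (a, p, p)
  "vvapvv" → prefix "vvapv" already present; 1 new (v)
  "vvapvvhvhm" → prefix "vvapvv" already present; 4 new (h, v, h, m)
  "phpvh" → prefix "p" already present; 4 new (h, p, v, h)
  "vapphphh" → prefix "vap" already present; 5 new (p, h, p, h, h)
  "vapmh" → prefix "vap" already present; 2 new (m, h)
  "vaphvmhvmv" → prefix "vaphvmhv" already present; 2 new (m, v)
Total nodes = 11 + 3 + 4 + 10 + 2 + 1 + 6 + 6 + 3 + 1 + 4 + 4 + 5 + 2 + 2 = 64

64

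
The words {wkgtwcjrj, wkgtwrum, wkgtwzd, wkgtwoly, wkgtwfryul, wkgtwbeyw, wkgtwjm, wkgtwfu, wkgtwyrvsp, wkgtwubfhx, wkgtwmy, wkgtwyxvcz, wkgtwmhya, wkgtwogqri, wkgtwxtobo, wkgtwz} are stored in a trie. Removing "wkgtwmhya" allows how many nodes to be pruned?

Walk "wkgtwmhya" from the leaf back toward the root, removing each node that no remaining word uses.
The suffix "hya" (3 nodes) is used only by "wkgtwmhya"; the node for "wkgtwm" still has the child "y", so pruning stops there.
Nodes removed: 3

3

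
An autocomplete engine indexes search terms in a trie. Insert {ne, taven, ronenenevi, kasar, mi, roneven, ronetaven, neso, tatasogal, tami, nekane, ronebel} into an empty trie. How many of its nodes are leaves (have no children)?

11

A leaf is a node with no children — equivalently, the end of a word that is not a proper prefix of any other stored word.
Those words: "kasar", "mi", "nekane", "neso", "ronebel", "ronenenevi", "ronetaven", "roneven", "tami", "tatasogal", "taven"
Leaf count: 11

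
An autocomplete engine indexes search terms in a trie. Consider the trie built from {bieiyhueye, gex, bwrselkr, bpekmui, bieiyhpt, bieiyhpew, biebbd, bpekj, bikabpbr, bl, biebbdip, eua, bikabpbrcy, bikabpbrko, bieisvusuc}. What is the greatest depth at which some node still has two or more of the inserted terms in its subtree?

8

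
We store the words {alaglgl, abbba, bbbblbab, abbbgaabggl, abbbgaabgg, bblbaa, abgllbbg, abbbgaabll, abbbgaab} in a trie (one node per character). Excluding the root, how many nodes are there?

Insert word by word; a character creates a node only if that edge doesn't already exist:
  "alaglgl" → 7 new (a, l, a, g, l, g, l)
  "abbba" → prefix "a" already present; 4 new (b, b, b, a)
  "bbbblbab" → 8 new (b, b, b, b, l, b, a, b)
  "abbbgaabggl" → prefix "abbb" already present; 7 new (g, a, a, b, g, g, l)
  "abbbgaabgg" → prefix "abbbgaabgg" already present; 0 new (none)
  "bblbaa" → prefix "bb" already present; 4 new (l, b, a, a)
  "abgllbbg" → prefix "ab" already present; 6 new (g, l, l, b, b, g)
  "abbbgaabll" → prefix "abbbgaab" already present; 2 new (l, l)
  "abbbgaab" → prefix "abbbgaab" already present; 0 new (none)
Total nodes = 7 + 4 + 8 + 7 + 0 + 4 + 6 + 2 + 0 = 38

38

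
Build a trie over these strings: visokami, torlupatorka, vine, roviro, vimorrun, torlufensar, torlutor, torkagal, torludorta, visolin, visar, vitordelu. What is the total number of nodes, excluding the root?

65

For each word, the new-node count is its length minus the longest prefix already in the trie:
  "visokami" → 8 new (v, i, s, o, k, a, m, i)
  "torlupatorka" → 12 new (t, o, r, l, u, p, a, t, o, r, k, a)
  "vine" → prefix "vi" already present; 2 new (n, e)
  "roviro" → 6 new (r, o, v, i, r, o)
  "vimorrun" → prefix "vi" already present; 6 new (m, o, r, r, u, n)
  "torlufensar" → prefix "torlu" already present; 6 new (f, e, n, s, a, r)
  "torlutor" → prefix "torlu" already present; 3 new (t, o, r)
  "torkagal" → prefix "tor" already present; 5 new (k, a, g, a, l)
  "torludorta" → prefix "torlu" already present; 5 new (d, o, r, t, a)
  "visolin" → prefix "viso" already present; 3 new (l, i, n)
  "visar" → prefix "vis" already present; 2 new (a, r)
  "vitordelu" → prefix "vi" already present; 7 new (t, o, r, d, e, l, u)
Total nodes = 8 + 12 + 2 + 6 + 6 + 6 + 3 + 5 + 5 + 3 + 2 + 7 = 65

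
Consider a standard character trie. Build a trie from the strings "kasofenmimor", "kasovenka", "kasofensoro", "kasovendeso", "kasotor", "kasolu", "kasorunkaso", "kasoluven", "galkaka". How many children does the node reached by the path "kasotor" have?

Follow the path "kasotor" to its node, then look at its outgoing edges.
No stored string extends past "kasotor".
That node has 0 child edges.

0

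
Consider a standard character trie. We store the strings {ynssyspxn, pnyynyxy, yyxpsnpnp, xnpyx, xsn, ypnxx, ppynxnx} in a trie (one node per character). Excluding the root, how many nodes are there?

Count nodes per top-level branch (shared prefixes stored once):
  'p'-branch (pnyynyxy, ppynxnx): 14 nodes
  'x'-branch (xnpyx, xsn): 7 nodes
  'y'-branch (ynssyspxn, ypnxx, yyxpsnpnp): 21 nodes
Sum: 42

42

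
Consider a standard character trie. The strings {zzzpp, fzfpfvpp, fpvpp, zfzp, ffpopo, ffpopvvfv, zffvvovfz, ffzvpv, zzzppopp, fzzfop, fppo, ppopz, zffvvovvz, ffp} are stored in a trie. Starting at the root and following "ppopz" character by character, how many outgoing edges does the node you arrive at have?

Walk "ppopz" from the root, arriving at one node.
No stored string extends past "ppopz".
That node has 0 child edges.

0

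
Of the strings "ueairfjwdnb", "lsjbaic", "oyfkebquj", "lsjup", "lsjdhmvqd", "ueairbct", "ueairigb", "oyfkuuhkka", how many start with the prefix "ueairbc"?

1

Traverse to the node for "ueairbc", then collect every word in that subtree.
Matches: "ueairbct"
Count: 1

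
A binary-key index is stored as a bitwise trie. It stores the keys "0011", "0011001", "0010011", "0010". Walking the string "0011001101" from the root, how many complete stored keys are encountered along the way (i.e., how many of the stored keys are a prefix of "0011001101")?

2

Check each prefix of "0011001101" against the stored set — each match is an end-marker on the path.
Prefixes of the query that are stored words: "0011", "0011001"
Count: 2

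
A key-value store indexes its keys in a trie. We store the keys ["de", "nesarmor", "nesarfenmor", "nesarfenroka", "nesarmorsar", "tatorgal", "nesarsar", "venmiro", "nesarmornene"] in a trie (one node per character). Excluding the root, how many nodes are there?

45

Trace insertions, counting only characters that open a new branch:
  "de" → 2 new (d, e)
  "nesarmor" → 8 new (n, e, s, a, r, m, o, r)
  "nesarfenmor" → prefix "nesar" already present; 6 new (f, e, n, m, o, r)
  "nesarfenroka" → prefix "nesarfen" already present; 4 new (r, o, k, a)
  "nesarmorsar" → prefix "nesarmor" already present; 3 new (s, a, r)
  "tatorgal" → 8 new (t, a, t, o, r, g, a, l)
  "nesarsar" → prefix "nesar" already present; 3 new (s, a, r)
  "venmiro" → 7 new (v, e, n, m, i, r, o)
  "nesarmornene" → prefix "nesarmor" already present; 4 new (n, e, n, e)
Total nodes = 2 + 8 + 6 + 4 + 3 + 8 + 3 + 7 + 4 = 45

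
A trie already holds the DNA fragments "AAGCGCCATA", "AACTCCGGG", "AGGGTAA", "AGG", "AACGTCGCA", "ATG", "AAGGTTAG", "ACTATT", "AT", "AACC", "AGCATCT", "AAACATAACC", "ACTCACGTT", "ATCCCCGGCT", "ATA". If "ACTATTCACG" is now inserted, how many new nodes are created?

4

"ACTATT" is already a path in the trie; the remaining "CACG" must be added.
New nodes needed: |"ACTATTCACG"| − 6 = 10 − 6 = 4.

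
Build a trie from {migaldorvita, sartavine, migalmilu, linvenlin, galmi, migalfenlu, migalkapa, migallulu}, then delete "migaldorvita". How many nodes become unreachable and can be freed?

7

After clearing the end-marker at "migaldorvita", prune upward until reaching a node still needed by another word.
The suffix "dorvita" (7 nodes) is used only by "migaldorvita"; the node for "migal" still has the child "m", so pruning stops there.
Nodes removed: 7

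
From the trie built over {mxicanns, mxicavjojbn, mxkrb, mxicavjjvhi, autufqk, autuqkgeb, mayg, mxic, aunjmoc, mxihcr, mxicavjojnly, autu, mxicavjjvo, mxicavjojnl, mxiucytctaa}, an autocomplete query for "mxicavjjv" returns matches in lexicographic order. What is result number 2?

mxicavjjvo

Words with prefix "mxicavjjv", in lexicographic order: "mxicavjjvhi", "mxicavjjvo"
Position 2: mxicavjjvo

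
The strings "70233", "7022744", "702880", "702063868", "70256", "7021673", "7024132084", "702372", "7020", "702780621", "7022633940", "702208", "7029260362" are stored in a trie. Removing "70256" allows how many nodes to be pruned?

Walk "70256" from the leaf back toward the root, removing each node that no remaining word uses.
The suffix "56" (2 nodes) is used only by "70256"; the node for "702" still has the child "3", so pruning stops there.
Nodes removed: 2

2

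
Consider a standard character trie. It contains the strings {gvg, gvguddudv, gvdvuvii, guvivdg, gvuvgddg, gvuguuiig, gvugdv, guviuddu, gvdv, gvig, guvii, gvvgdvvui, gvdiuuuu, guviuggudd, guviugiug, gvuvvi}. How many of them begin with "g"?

16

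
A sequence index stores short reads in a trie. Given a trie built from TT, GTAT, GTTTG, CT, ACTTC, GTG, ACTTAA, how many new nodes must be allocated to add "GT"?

0

"GT" is already a full path in the trie; only an end-marker is added.
No new nodes are needed: 0.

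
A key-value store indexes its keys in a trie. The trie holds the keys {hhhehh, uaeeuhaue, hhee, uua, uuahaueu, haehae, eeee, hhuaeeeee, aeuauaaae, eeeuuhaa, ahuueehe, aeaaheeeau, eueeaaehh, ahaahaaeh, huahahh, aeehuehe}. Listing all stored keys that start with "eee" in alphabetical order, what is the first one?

DFS of the "eee" subtree visits, in order: "eeee", "eeeuuhaa"
Position 1: eeee

eeee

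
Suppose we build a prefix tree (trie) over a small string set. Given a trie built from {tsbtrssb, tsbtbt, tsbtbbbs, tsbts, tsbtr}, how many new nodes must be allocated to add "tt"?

1

The longest prefix of "tt" already in the trie is "t" (length 1).
So 2 − 1 = 1 new nodes.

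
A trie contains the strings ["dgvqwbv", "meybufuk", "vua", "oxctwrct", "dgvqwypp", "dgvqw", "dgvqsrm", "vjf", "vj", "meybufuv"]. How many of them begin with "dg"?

Traverse to the node for "dg", then collect every word in that subtree.
Words under "dg": dgvqsrm, dgvqw, dgvqwbv, dgvqwypp
Count: 4

4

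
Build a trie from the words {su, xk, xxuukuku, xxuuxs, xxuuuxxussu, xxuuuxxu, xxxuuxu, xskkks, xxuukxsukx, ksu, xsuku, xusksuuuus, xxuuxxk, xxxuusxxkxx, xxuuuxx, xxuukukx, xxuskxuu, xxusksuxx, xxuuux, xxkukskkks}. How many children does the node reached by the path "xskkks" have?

0

Walk "xskkks" from the root, arriving at one node.
No stored string extends past "xskkks".
That node has 0 child edges.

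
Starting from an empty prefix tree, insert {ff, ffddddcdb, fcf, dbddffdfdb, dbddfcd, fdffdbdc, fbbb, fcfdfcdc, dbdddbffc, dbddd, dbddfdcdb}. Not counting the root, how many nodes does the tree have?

47

Insert word by word; a character creates a node only if that edge doesn't already exist:
  "ff" → 2 new (f, f)
  "ffddddcdb" → prefix "ff" already present; 7 new (d, d, d, d, c, d, b)
  "fcf" → prefix "f" already present; 2 new (c, f)
  "dbddffdfdb" → 10 new (d, b, d, d, f, f, d, f, d, b)
  "dbddfcd" → prefix "dbddf" already present; 2 new (c, d)
  "fdffdbdc" → prefix "f" already present; 7 new (d, f, f, d, b, d, c)
  "fbbb" → prefix "f" already present; 3 new (b, b, b)
  "fcfdfcdc" → prefix "fcf" already present; 5 new (d, f, c, d, c)
  "dbdddbffc" → prefix "dbdd" already present; 5 new (d, b, f, f, c)
  "dbddd" → prefix "dbddd" already present; 0 new (none)
  "dbddfdcdb" → prefix "dbddf" already present; 4 new (d, c, d, b)
Total nodes = 2 + 7 + 2 + 10 + 2 + 7 + 3 + 5 + 5 + 0 + 4 = 47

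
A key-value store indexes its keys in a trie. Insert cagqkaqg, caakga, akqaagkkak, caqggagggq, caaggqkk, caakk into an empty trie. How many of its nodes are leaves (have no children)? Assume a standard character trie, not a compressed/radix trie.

Leaves are exactly the stored words that no other stored word extends.
Those words: "akqaagkkak", "caaggqkk", "caakga", "caakk", "cagqkaqg", "caqggagggq"
Leaf count: 6

6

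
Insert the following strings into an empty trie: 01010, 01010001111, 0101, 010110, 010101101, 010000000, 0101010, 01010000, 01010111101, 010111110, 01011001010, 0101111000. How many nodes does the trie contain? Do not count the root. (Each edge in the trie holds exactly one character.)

41

Insert word by word; a character creates a node only if that edge doesn't already exist:
  "01010" → 5 new (0, 1, 0, 1, 0)
  "01010001111" → prefix "01010" already present; 6 new (0, 0, 1, 1, 1, 1)
  "0101" → prefix "0101" already present; 0 new (none)
  "010110" → prefix "0101" already present; 2 new (1, 0)
  "010101101" → prefix "01010" already present; 4 new (1, 1, 0, 1)
  "010000000" → prefix "010" already present; 6 new (0, 0, 0, 0, 0, 0)
  "0101010" → prefix "010101" already present; 1 new (0)
  "01010000" → prefix "0101000" already present; 1 new (0)
  "01010111101" → prefix "0101011" already present; 4 new (1, 1, 0, 1)
  "010111110" → prefix "01011" already present; 4 new (1, 1, 1, 0)
  "01011001010" → prefix "010110" already present; 5 new (0, 1, 0, 1, 0)
  "0101111000" → prefix "0101111" already present; 3 new (0, 0, 0)
Total nodes = 5 + 6 + 0 + 2 + 4 + 6 + 1 + 1 + 4 + 4 + 5 + 3 = 41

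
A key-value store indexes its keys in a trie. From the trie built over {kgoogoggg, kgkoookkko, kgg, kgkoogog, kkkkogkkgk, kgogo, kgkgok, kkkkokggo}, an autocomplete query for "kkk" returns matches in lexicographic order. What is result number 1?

Filter for "kkk…" and sort: "kkkkogkkgk", "kkkkokggo"
The 1st is kkkkogkkgk.

kkkkogkkgk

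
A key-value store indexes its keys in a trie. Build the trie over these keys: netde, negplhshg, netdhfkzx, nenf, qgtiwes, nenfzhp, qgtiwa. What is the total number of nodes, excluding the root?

30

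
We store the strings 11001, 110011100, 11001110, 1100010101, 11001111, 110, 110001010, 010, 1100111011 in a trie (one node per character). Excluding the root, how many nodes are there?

Insert word by word; a character creates a node only if that edge doesn't already exist:
  "11001" → 5 new (1, 1, 0, 0, 1)
  "110011100" → prefix "11001" already present; 4 new (1, 1, 0, 0)
  "11001110" → prefix "11001110" already present; 0 new (none)
  "1100010101" → prefix "1100" already present; 6 new (0, 1, 0, 1, 0, 1)
  "11001111" → prefix "1100111" already present; 1 new (1)
  "110" → prefix "110" already present; 0 new (none)
  "110001010" → prefix "110001010" already present; 0 new (none)
  "010" → 3 new (0, 1, 0)
  "1100111011" → prefix "11001110" already present; 2 new (1, 1)
Total nodes = 5 + 4 + 0 + 6 + 1 + 0 + 0 + 3 + 2 = 21

21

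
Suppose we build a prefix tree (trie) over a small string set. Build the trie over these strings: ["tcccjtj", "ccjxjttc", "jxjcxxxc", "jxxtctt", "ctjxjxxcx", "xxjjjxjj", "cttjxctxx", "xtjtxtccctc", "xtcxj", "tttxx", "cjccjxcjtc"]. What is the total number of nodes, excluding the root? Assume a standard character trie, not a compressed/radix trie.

Insert word by word; a character creates a node only if that edge doesn't already exist:
  "tcccjtj" → 7 new (t, c, c, c, j, t, j)
  "ccjxjttc" → 8 new (c, c, j, x, j, t, t, c)
  "jxjcxxxc" → 8 new (j, x, j, c, x, x, x, c)
  "jxxtctt" → prefix "jx" already present; 5 new (x, t, c, t, t)
  "ctjxjxxcx" → prefix "c" already present; 8 new (t, j, x, j, x, x, c, x)
  "xxjjjxjj" → 8 new (x, x, j, j, j, x, j, j)
  "cttjxctxx" → prefix "ct" already present; 7 new (t, j, x, c, t, x, x)
  "xtjtxtccctc" → prefix "x" already present; 10 new (t, j, t, x, t, c, c, c, t, c)
  "xtcxj" → prefix "xt" already present; 3 new (c, x, j)
  "tttxx" → prefix "t" already present; 4 new (t, t, x, x)
  "cjccjxcjtc" → prefix "c" already present; 9 new (j, c, c, j, x, c, j, t, c)
Total nodes = 7 + 8 + 8 + 5 + 8 + 8 + 7 + 10 + 3 + 4 + 9 = 77

77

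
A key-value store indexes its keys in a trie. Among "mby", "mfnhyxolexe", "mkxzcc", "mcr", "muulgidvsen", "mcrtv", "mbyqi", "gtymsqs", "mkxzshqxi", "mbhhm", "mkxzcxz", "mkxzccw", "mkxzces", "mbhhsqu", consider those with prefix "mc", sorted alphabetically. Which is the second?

Filter for "mc…" and sort: "mcr", "mcrtv"
The 2nd is mcrtv.

mcrtv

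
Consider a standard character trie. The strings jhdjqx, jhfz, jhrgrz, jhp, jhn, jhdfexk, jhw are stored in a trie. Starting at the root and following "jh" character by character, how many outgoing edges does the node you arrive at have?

6

The children of the "jh" node are the distinct next characters among strings starting with "jh".
Characters that immediately follow "jh" among the stored strings: {d, f, n, p, r, w}.
That node has 6 child edges.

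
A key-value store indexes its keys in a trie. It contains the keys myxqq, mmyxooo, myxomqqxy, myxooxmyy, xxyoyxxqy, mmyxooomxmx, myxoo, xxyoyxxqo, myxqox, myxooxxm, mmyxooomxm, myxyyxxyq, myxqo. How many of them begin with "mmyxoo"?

3

Traverse to the node for "mmyxoo", then collect every word in that subtree.
Words under "mmyxoo": mmyxooo, mmyxooomxm, mmyxooomxmx
Count: 3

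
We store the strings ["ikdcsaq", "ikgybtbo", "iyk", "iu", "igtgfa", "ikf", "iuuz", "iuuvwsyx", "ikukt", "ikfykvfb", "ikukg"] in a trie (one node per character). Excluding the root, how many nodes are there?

Insert word by word; a character creates a node only if that edge doesn't already exist:
  "ikdcsaq" → 7 new (i, k, d, c, s, a, q)
  "ikgybtbo" → prefix "ik" already present; 6 new (g, y, b, t, b, o)
  "iyk" → prefix "i" already present; 2 new (y, k)
  "iu" → prefix "i" already present; 1 new (u)
  "igtgfa" → prefix "i" already present; 5 new (g, t, g, f, a)
  "ikf" → prefix "ik" already present; 1 new (f)
  "iuuz" → prefix "iu" already present; 2 new (u, z)
  "iuuvwsyx" → prefix "iuu" already present; 5 new (v, w, s, y, x)
  "ikukt" → prefix "ik" already present; 3 new (u, k, t)
  "ikfykvfb" → prefix "ikf" already present; 5 new (y, k, v, f, b)
  "ikukg" → prefix "ikuk" already present; 1 new (g)
Total nodes = 7 + 6 + 2 + 1 + 5 + 1 + 2 + 5 + 3 + 5 + 1 = 38

38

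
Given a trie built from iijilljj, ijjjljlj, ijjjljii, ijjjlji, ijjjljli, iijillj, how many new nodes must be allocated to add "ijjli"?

2

"ijj" is already a path in the trie; the remaining "li" must be added.
Each of the 2 remaining characters creates one node.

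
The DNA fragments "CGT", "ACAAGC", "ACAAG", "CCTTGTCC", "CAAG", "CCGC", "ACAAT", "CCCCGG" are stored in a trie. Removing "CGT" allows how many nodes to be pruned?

2

Walk "CGT" from the leaf back toward the root, removing each node that no remaining word uses.
The suffix "GT" (2 nodes) is used only by "CGT"; the node for "C" still has the child "C", so pruning stops there.
Nodes removed: 2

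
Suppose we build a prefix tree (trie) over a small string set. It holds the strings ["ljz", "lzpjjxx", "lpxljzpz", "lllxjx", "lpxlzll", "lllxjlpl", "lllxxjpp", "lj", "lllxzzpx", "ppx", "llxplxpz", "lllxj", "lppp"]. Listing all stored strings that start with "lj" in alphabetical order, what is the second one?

Filter for "lj…" and sort: "lj", "ljz"
The 2nd is ljz.

ljz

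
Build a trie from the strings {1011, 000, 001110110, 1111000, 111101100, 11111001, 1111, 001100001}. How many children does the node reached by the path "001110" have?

The children of the "001110" node are the distinct next characters among strings starting with "001110".
Characters that immediately follow "001110" among the stored strings: {1}.
That node has 1 child edge.

1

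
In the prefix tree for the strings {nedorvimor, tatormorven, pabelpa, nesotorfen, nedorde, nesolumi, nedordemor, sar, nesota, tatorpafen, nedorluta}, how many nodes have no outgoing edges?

A leaf is a node with no children — equivalently, the end of a word that is not a proper prefix of any other stored word.
Those words: "nedordemor", "nedorluta", "nedorvimor", "nesolumi", "nesota", "nesotorfen", "pabelpa", "sar", "tatormorven", "tatorpafen"
Leaf count: 10

10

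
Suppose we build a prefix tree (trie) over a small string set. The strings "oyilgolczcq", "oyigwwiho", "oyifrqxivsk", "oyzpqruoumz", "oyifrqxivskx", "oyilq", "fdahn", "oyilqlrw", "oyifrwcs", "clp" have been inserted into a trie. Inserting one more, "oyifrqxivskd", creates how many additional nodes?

The longest prefix of "oyifrqxivskd" already in the trie is "oyifrqxivsk" (length 11).
Each of the 1 remaining characters creates one node.

1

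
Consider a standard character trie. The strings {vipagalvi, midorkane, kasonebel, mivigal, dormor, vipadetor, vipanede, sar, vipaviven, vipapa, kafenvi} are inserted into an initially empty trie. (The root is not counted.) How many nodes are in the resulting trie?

Trace insertions, counting only characters that open a new branch:
  "vipagalvi" → 9 new (v, i, p, a, g, a, l, v, i)
  "midorkane" → 9 new (m, i, d, o, r, k, a, n, e)
  "kasonebel" → 9 new (k, a, s, o, n, e, b, e, l)
  "mivigal" → prefix "mi" already present; 5 new (v, i, g, a, l)
  "dormor" → 6 new (d, o, r, m, o, r)
  "vipadetor" → prefix "vipa" already present; 5 new (d, e, t, o, r)
  "vipanede" → prefix "vipa" already present; 4 new (n, e, d, e)
  "sar" → 3 new (s, a, r)
  "vipaviven" → prefix "vipa" already present; 5 new (v, i, v, e, n)
  "vipapa" → prefix "vipa" already present; 2 new (p, a)
  "kafenvi" → prefix "ka" already present; 5 new (f, e, n, v, i)
Total nodes = 9 + 9 + 9 + 5 + 6 + 5 + 4 + 3 + 5 + 2 + 5 = 62

62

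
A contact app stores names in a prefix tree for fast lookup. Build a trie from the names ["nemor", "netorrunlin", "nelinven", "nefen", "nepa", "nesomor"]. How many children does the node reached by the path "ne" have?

Walk "ne" from the root, arriving at one node.
Characters that immediately follow "ne" among the stored strings: {f, l, m, p, s, t}.
That node has 6 child edges.

6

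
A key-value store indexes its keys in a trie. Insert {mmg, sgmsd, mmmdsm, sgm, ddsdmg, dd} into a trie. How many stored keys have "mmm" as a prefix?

1

Traverse to the node for "mmm", then collect every word in that subtree.
Words under "mmm": mmmdsm
Count: 1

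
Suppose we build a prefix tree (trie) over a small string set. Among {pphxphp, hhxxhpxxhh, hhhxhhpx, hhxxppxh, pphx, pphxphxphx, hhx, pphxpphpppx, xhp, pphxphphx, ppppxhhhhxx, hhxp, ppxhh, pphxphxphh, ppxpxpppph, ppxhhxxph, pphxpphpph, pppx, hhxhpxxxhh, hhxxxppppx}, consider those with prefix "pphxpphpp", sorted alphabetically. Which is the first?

Words with prefix "pphxpphpp", in lexicographic order: "pphxpphpph", "pphxpphpppx"
The 1st is pphxpphpph.

pphxpphpph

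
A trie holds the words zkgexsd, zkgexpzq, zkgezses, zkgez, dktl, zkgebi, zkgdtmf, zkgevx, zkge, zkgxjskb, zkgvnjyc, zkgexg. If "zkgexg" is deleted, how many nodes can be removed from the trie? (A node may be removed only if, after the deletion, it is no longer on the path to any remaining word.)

After clearing the end-marker at "zkgexg", prune upward until reaching a node still needed by another word.
The suffix "g" (1 node) is used only by "zkgexg"; the node for "zkgex" still has the child "s", so pruning stops there.
Nodes removed: 1

1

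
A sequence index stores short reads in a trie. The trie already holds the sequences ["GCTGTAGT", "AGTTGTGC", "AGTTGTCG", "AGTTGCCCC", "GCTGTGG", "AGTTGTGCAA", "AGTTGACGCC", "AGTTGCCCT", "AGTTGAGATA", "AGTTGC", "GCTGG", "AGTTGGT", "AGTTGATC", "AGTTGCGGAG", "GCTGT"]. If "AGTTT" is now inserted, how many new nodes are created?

1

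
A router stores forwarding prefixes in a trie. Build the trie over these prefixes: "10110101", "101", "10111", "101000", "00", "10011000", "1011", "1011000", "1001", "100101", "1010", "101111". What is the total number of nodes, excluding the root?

For each word, the new-node count is its length minus the longest prefix already in the trie:
  "10110101" → 8 new (1, 0, 1, 1, 0, 1, 0, 1)
  "101" → prefix "101" already present; 0 new (none)
  "10111" → prefix "1011" already present; 1 new (1)
  "101000" → prefix "101" already present; 3 new (0, 0, 0)
  "00" → 2 new (0, 0)
  "10011000" → prefix "10" already present; 6 new (0, 1, 1, 0, 0, 0)
  "1011" → prefix "1011" already present; 0 new (none)
  "1011000" → prefix "10110" already present; 2 new (0, 0)
  "1001" → prefix "1001" already present; 0 new (none)
  "100101" → prefix "1001" already present; 2 new (0, 1)
  "1010" → prefix "1010" already present; 0 new (none)
  "101111" → prefix "10111" already present; 1 new (1)
Total nodes = 8 + 0 + 1 + 3 + 2 + 6 + 0 + 2 + 0 + 2 + 0 + 1 = 25

25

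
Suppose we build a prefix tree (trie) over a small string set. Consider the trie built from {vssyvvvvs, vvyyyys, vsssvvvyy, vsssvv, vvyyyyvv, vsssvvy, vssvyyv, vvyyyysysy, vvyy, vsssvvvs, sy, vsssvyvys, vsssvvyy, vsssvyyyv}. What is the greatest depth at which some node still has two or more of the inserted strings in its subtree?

7

Equivalently: take the maximum, over all pairs, of their longest common prefix length.
e.g. "vsssvvvs" and "vsssvvvyy" share the prefix "vsssvvv" of length 7; no pair shares a longer one.
Longest shared-prefix length: 7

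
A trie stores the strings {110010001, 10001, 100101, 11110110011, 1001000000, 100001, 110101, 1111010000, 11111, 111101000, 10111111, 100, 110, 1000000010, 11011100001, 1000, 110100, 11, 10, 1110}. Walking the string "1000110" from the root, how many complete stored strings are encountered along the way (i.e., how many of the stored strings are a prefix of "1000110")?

4

Check each prefix of "1000110" against the stored set — each match is an end-marker on the path.
Prefixes of the query that are stored words: "10", "100", "1000", "10001"
Count: 4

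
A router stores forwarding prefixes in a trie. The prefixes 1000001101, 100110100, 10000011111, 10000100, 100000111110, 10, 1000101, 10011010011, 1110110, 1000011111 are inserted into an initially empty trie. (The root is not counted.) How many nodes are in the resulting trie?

38

Trie structure (* marks end of a word):
(root)
└─ 1
   ├─ 0 *
   │  └─ 0
   │     ├─ 0
   │     │  ├─ 0
   │     │  │  ├─ 0
   │     │  │  │  └─ 1
   │     │  │  │     └─ 1
   │     │  │  │        ├─ 0
   │     │  │  │        │  └─ 1 *
   │     │  │  │        └─ 1
   │     │  │  │           └─ 1
   │     │  │  │              └─ 1 *
   │     │  │  │                 └─ 0 *
   │     │  │  └─ 1
   │     │  │     ├─ 0
   │     │  │     │  └─ 0 *
   │     │  │     └─ 1
   │     │  │        └─ 1
   │     │  │           └─ 1
   │     │  │              └─ 1 *
   │     │  └─ 1
   │     │     └─ 0
   │     │        └─ 1 *
   │     └─ 1
   │        └─ 1
   │           └─ 0
   │              └─ 1
   │                 └─ 0
   │                    └─ 0 *
   │                       └─ 1
   │                          └─ 1 *
   └─ 1
      └─ 1
         └─ 0
            └─ 1
               └─ 1
                  └─ 0 *
Counting every labelled node above: 38.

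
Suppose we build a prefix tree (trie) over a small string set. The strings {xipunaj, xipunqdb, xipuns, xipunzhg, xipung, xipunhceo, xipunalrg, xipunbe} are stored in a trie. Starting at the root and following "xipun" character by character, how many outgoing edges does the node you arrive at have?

Follow the path "xipun" to its node, then look at its outgoing edges.
Distinct next characters after "xipun": a, b, g, h, q, s, z.
That node has 7 child edges.

7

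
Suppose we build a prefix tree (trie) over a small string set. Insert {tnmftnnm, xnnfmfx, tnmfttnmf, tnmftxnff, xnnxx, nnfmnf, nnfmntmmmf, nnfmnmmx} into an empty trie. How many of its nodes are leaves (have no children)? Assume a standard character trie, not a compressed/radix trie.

8

Leaves are exactly the stored words that no other stored word extends.
Those words: "nnfmnf", "nnfmnmmx", "nnfmntmmmf", "tnmftnnm", "tnmfttnmf", "tnmftxnff", "xnnfmfx", "xnnxx"
Leaf count: 8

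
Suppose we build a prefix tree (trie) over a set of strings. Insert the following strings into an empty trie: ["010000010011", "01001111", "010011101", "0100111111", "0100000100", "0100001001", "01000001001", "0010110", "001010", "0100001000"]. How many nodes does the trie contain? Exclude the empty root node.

Trie structure (* marks end of a word):
(root)
└─ 0
   ├─ 0
   │  └─ 1
   │     └─ 0
   │        └─ 1
   │           ├─ 0 *
   │           └─ 1
   │              └─ 0 *
   └─ 1
      └─ 0
         └─ 0
            ├─ 0
            │  └─ 0
            │     ├─ 0
            │     │  └─ 1
            │     │     └─ 0
            │     │        └─ 0 *
            │     │           └─ 1 *
            │     │              └─ 1 *
            │     └─ 1
            │        └─ 0
            │           └─ 0
            │              ├─ 0 *
            │              └─ 1 *
            └─ 1
               └─ 1
                  └─ 1
                     ├─ 0
                     │  └─ 1 *
                     └─ 1 *
                        └─ 1
                           └─ 1 *
Counting every labelled node above: 32.

32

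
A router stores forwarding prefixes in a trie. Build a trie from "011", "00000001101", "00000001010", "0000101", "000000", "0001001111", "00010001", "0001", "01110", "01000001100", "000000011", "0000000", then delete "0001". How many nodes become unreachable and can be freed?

Walk "0001" from the leaf back toward the root, removing each node that no remaining word uses.
Every node on "0001" is still needed (e.g. by "0001001111"), so nothing is freed.
Nodes removed: 0

0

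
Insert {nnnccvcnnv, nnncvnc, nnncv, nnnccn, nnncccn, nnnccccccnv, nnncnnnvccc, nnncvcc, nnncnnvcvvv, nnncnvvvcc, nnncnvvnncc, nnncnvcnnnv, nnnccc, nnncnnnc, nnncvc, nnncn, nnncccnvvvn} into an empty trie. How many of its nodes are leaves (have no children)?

12

Leaves are exactly the stored words that no other stored word extends.
Those words: "nnnccccccnv", "nnncccnvvvn", "nnnccn", "nnnccvcnnv", "nnncnnnc", "nnncnnnvccc", "nnncnnvcvvv", "nnncnvcnnnv", "nnncnvvnncc", "nnncnvvvcc", "nnncvcc", "nnncvnc"
Leaf count: 12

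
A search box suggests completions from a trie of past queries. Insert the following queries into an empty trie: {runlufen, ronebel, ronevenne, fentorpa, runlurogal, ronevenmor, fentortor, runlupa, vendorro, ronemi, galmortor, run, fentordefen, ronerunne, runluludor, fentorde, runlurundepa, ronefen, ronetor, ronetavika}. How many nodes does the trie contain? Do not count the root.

91

For each word, the new-node count is its length minus the longest prefix already in the trie:
  "runlufen" → 8 new (r, u, n, l, u, f, e, n)
  "ronebel" → prefix "r" already present; 6 new (o, n, e, b, e, l)
  "ronevenne" → prefix "rone" already present; 5 new (v, e, n, n, e)
  "fentorpa" → 8 new (f, e, n, t, o, r, p, a)
  "runlurogal" → prefix "runlu" already present; 5 new (r, o, g, a, l)
  "ronevenmor" → prefix "roneven" already present; 3 new (m, o, r)
  "fentortor" → prefix "fentor" already present; 3 new (t, o, r)
  "runlupa" → prefix "runlu" already present; 2 new (p, a)
  "vendorro" → 8 new (v, e, n, d, o, r, r, o)
  "ronemi" → prefix "rone" already present; 2 new (m, i)
  "galmortor" → 9 new (g, a, l, m, o, r, t, o, r)
  "run" → prefix "run" already present; 0 new (none)
  "fentordefen" → prefix "fentor" already present; 5 new (d, e, f, e, n)
  "ronerunne" → prefix "rone" already present; 5 new (r, u, n, n, e)
  "runluludor" → prefix "runlu" already present; 5 new (l, u, d, o, r)
  "fentorde" → prefix "fentorde" already present; 0 new (none)
  "runlurundepa" → prefix "runlur" already present; 6 new (u, n, d, e, p, a)
  "ronefen" → prefix "rone" already present; 3 new (f, e, n)
  "ronetor" → prefix "rone" already present; 3 new (t, o, r)
  "ronetavika" → prefix "ronet" already present; 5 new (a, v, i, k, a)
Total nodes = 8 + 6 + 5 + 8 + 5 + 3 + 3 + 2 + 8 + 2 + 9 + 0 + 5 + 5 + 5 + 0 + 6 + 3 + 3 + 5 = 91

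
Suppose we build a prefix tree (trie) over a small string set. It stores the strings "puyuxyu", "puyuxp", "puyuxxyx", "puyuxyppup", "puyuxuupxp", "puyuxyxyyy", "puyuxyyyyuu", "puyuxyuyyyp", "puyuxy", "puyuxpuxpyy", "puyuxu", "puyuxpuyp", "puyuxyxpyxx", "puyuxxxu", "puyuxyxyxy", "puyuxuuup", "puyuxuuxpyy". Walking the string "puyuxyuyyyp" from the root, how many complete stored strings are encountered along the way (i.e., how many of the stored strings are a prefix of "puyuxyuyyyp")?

Check each prefix of "puyuxyuyyyp" against the stored set — each match is an end-marker on the path.
Prefixes of the query that are stored words: "puyuxy", "puyuxyu", "puyuxyuyyyp"
Count: 3

3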